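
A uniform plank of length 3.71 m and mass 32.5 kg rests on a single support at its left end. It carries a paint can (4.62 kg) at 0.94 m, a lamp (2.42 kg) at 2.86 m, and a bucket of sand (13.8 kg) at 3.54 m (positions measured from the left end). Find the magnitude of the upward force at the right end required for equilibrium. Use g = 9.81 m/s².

Taking torques about the left end:
Beam weight: 32.5 × 9.81 = 318.8 N down at 1.855 m → arm 1.855 m, τ = 318.8 × 1.855 = 591.4 N·m clockwise.
Paint can: 4.62 × 9.81 = 45.32 N down at 0.94 m → arm 0.94 m, τ = 45.32 × 0.94 = 42.6 N·m clockwise.
Lamp: 2.42 × 9.81 = 23.74 N down at 2.86 m → arm 2.86 m, τ = 23.74 × 2.86 = 67.9 N·m clockwise.
Bucket of sand: 13.8 × 9.81 = 135.4 N down at 3.54 m → arm 3.54 m, τ = 135.4 × 3.54 = 479.3 N·m clockwise.
Net moment of the loads = 1181 N·m clockwise.
The upward force F acts at the right end, arm 3.71 m, giving F × 3.71 counterclockwise.
Setting net torque to zero: F × 3.71 = 1181 → F = 1181 / 3.71 = 318 N.

F ≈ 318 N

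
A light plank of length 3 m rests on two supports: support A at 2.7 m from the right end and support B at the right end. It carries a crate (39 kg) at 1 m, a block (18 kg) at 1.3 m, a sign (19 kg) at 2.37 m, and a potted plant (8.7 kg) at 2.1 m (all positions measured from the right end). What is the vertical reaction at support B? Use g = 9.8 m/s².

R_B ≈ 374 N

About support A:
Crate: 39 × 9.8 = 382.2 N down at 1 m → arm 1.7 m, τ = 382.2 × 1.7 = 649.7 N·m clockwise.
Block: 18 × 9.8 = 176.4 N down at 1.3 m → arm 1.4 m, τ = 176.4 × 1.4 = 247 N·m clockwise.
Sign: 19 × 9.8 = 186.2 N down at 2.37 m → arm 0.33 m, τ = 186.2 × 0.33 = 61.45 N·m clockwise.
Potted plant: 8.7 × 9.8 = 85.26 N down at 2.1 m → arm 0.6 m, τ = 85.26 × 0.6 = 51.16 N·m clockwise.
Net load moment about support A = 1009 N·m clockwise.
Reaction R at support B is upward at 0 m, arm 2.7 m → moment R × 2.7 counterclockwise.
Balancing moments: R × 2.7 = 1009, giving R = 374 N.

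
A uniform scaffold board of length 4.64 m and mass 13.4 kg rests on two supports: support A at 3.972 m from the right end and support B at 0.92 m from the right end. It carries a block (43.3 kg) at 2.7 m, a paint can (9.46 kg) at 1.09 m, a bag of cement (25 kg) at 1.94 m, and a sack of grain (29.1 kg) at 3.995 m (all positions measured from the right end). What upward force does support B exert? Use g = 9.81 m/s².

Sum moments about support A (its reaction then has zero moment arm).
Beam weight: 13.4 × 9.81 = 131.5 N down at 2.32 m → arm 1.652 m, τ = 131.5 × 1.652 = 217.2 N·m clockwise.
Block: 43.3 × 9.81 = 424.8 N down at 2.7 m → arm 1.272 m, τ = 424.8 × 1.272 = 540.3 N·m clockwise.
Paint can: 9.46 × 9.81 = 92.8 N down at 1.09 m → arm 2.882 m, τ = 92.8 × 2.882 = 267.4 N·m clockwise.
Bag of cement: 25 × 9.81 = 245.2 N down at 1.94 m → arm 2.032 m, τ = 245.2 × 2.032 = 498.2 N·m clockwise.
Sack of grain: 29.1 × 9.81 = 285.5 N down at 3.995 m → arm 0.023 m, τ = 285.5 × 0.023 = 6.566 N·m counterclockwise.
Net load moment about support A = 1517 N·m clockwise.
Reaction R at support B is upward at 0.92 m, arm 3.052 m → moment R × 3.052 counterclockwise.
Balancing moments: R × 3.052 = 1517, giving R = 497 N.

R_B ≈ 497 N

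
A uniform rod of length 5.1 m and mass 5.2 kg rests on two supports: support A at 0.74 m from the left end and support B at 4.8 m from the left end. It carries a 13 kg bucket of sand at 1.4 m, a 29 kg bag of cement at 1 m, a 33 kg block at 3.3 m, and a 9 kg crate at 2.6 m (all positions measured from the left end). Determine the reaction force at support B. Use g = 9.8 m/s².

Sum moments about support A (its reaction then has zero moment arm).
Beam weight: 5.2 × 9.8 = 50.96 N down at 2.55 m → arm 1.81 m, τ = 50.96 × 1.81 = 92.24 N·m clockwise.
Bucket of sand: 13 × 9.8 = 127.4 N down at 1.4 m → arm 0.66 m, τ = 127.4 × 0.66 = 84.08 N·m clockwise.
Bag of cement: 29 × 9.8 = 284.2 N down at 1 m → arm 0.26 m, τ = 284.2 × 0.26 = 73.89 N·m clockwise.
Block: 33 × 9.8 = 323.4 N down at 3.3 m → arm 2.56 m, τ = 323.4 × 2.56 = 827.9 N·m clockwise.
Crate: 9 × 9.8 = 88.2 N down at 2.6 m → arm 1.86 m, τ = 88.2 × 1.86 = 164.1 N·m clockwise.
Net load moment about support A = 1242 N·m clockwise.
Reaction R at support B is upward at 4.8 m, arm 4.06 m → moment R × 4.06 counterclockwise.
Στ = 0 ⇒ R × 4.06 = 1242 ⇒ R = 306 N.

R_B ≈ 306 N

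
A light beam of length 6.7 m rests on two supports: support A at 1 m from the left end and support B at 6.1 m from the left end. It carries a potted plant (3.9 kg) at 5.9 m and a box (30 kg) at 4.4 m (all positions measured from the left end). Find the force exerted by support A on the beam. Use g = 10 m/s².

R_A ≈ 102 N

Taking torques about support B:
Potted plant: 3.9 × 10 = 39 N down at 5.9 m → arm 0.2 m, τ = 39 × 0.2 = 7.8 N·m counterclockwise.
Box: 30 × 10 = 300 N down at 4.4 m → arm 1.7 m, τ = 300 × 1.7 = 510 N·m counterclockwise.
Net load moment about support B = 517.8 N·m counterclockwise.
Reaction R at support A is upward at 1 m, arm 5.1 m → moment R × 5.1 clockwise.
Setting net torque to zero: R × 5.1 = 517.8 → R = 102 N.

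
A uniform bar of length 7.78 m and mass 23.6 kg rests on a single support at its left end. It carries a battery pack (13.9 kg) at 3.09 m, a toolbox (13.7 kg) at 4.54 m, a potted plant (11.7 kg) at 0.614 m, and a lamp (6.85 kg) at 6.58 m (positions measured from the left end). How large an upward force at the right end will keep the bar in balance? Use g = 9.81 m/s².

About the left end:
Beam weight: 23.6 × 9.81 = 231.5 N down at 3.89 m → arm 3.89 m, τ = 231.5 × 3.89 = 900.5 N·m clockwise.
Battery pack: 13.9 × 9.81 = 136.4 N down at 3.09 m → arm 3.09 m, τ = 136.4 × 3.09 = 421.5 N·m clockwise.
Toolbox: 13.7 × 9.81 = 134.4 N down at 4.54 m → arm 4.54 m, τ = 134.4 × 4.54 = 610.2 N·m clockwise.
Potted plant: 11.7 × 9.81 = 114.8 N down at 0.614 m → arm 0.614 m, τ = 114.8 × 0.614 = 70.49 N·m clockwise.
Lamp: 6.85 × 9.81 = 67.2 N down at 6.58 m → arm 6.58 m, τ = 67.2 × 6.58 = 442.2 N·m clockwise.
Net moment of the loads = 2445 N·m clockwise.
The upward force F acts at the right end, arm 7.78 m, giving F × 7.78 counterclockwise.
Balancing moments: F × 7.78 = 2445, giving F = 2445 / 7.78 = 314 N.

F ≈ 314 N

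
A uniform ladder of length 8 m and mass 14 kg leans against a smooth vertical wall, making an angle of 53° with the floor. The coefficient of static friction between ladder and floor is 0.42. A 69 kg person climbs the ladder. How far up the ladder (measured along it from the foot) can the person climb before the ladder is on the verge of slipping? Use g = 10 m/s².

d ≈ 4.55 m

About the foot of the ladder:
Ladder weight 14×10 = 140 N acts at 4 m along the ladder; its horizontal arm is 4·cos53° = 2.407 m → τ = 337 N·m clockwise.
Person weight 69×10 = 690 N at distance d → arm d·cos53° → τ = 690·d·0.6018 clockwise.
Wall normal N at the top has arm L sinθ = 6.389 m counterclockwise, so Στ = 0 gives N·6.389 = 337 + 415.2·d.
ΣFy = 0 ⇒ N_floor = 830 N, so the maximum friction is μ_s·N_floor = 0.42×830 = 348.6 N. ΣFx = 0 ⇒ N_wall = f, so at the slipping point N = 348.6 N.
Substituting: 348.6×6.389 = 337 + 415.2·d ⇒ d = (2227 − 337) / 415.2 = 4.55 m.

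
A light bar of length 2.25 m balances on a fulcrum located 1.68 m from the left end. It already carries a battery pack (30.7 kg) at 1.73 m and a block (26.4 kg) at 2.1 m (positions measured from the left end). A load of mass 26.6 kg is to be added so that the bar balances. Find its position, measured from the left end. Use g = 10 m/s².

x ≈ 1.21 m from the left end

Take moments about the fulcrum (at 1.68 m from the left end).
Battery pack: 30.7 × 10 = 307 N down at 1.73 m → arm 0.05 m, τ = 307 × 0.05 = 15.35 N·m clockwise.
Block: 26.4 × 10 = 264 N down at 2.1 m → arm 0.42 m, τ = 264 × 0.42 = 110.9 N·m clockwise.
Net moment of existing loads = 126.2 N·m clockwise.
The load weighs 26.6 × 10 = 266 N and must supply an equal counterclockwise moment, so its lever arm about the fulcrum is 126.2 / 266 = 0.474 m.
That puts it at 1.68 − 0.474 = 1.21 m from the left end.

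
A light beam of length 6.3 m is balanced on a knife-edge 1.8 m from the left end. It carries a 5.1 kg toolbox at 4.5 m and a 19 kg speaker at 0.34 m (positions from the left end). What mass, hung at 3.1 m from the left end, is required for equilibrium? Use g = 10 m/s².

Taking torques about the knife-edge (at 1.8 m from the left end):
Toolbox: 5.1 × 10 = 51 N down at 4.5 m → arm 2.7 m, τ = 51 × 2.7 = 137.7 N·m clockwise.
Speaker: 19 × 10 = 190 N down at 0.34 m → arm 1.46 m, τ = 190 × 1.46 = 277.4 N·m counterclockwise.
Net moment of known loads = 139.7 N·m counterclockwise.
An unknown mass m at 3.1 m has arm 1.3 m; its moment is m·g·1.3 clockwise.
For rotational equilibrium, m × 10 × 1.3 = 139.7, so m = 139.7 / (10 × 1.3) = 10.7 kg.

m ≈ 10.7 kg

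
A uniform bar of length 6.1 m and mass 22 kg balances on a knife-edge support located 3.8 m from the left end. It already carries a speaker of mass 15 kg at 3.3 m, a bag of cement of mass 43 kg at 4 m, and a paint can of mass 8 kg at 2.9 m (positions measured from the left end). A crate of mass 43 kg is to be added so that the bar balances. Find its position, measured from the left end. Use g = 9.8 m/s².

Choose the knife-edge support (at 3.8 m from the left end) as the axis so the support reaction has zero arm there.
Beam weight: 22 × 9.8 = 215.6 N down at 3.05 m → arm 0.75 m, τ = 215.6 × 0.75 = 161.7 N·m counterclockwise.
Speaker: 15 × 9.8 = 147 N down at 3.3 m → arm 0.5 m, τ = 147 × 0.5 = 73.5 N·m counterclockwise.
Bag of cement: 43 × 9.8 = 421.4 N down at 4 m → arm 0.2 m, τ = 421.4 × 0.2 = 84.28 N·m clockwise.
Paint can: 8 × 9.8 = 78.4 N down at 2.9 m → arm 0.9 m, τ = 78.4 × 0.9 = 70.56 N·m counterclockwise.
Net moment of existing loads = 221.5 N·m counterclockwise.
The crate weighs 43 × 9.8 = 421.4 N and must supply an equal clockwise moment, so its lever arm about the knife-edge support is 221.5 / 421.4 = 0.526 m.
That puts it at 3.8 + 0.526 = 4.33 m from the left end.

x ≈ 4.33 m from the left end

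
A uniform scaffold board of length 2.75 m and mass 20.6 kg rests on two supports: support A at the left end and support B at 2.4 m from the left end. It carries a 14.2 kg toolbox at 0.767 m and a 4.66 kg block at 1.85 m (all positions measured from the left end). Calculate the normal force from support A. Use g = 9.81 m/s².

R_A ≈ 192 N

Taking torques about support B:
Beam weight: 20.6 × 9.81 = 202.1 N down at 1.375 m → arm 1.025 m, τ = 202.1 × 1.025 = 207.2 N·m counterclockwise.
Toolbox: 14.2 × 9.81 = 139.3 N down at 0.767 m → arm 1.633 m, τ = 139.3 × 1.633 = 227.5 N·m counterclockwise.
Block: 4.66 × 9.81 = 45.71 N down at 1.85 m → arm 0.55 m, τ = 45.71 × 0.55 = 25.14 N·m counterclockwise.
Net load moment about support B = 459.8 N·m counterclockwise.
Reaction R at support A is upward at 0 m, arm 2.4 m → moment R × 2.4 clockwise.
Setting net torque to zero: R × 2.4 = 459.8 → R = 192 N.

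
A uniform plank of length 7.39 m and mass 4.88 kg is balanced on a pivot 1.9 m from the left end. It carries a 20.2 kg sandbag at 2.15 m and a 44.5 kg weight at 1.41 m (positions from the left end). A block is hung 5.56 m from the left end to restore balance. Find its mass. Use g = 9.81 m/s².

m ≈ 2.18 kg

Taking torques about the pivot (at 1.9 m from the left end):
Beam weight: 4.88 × 9.81 = 47.87 N down at 3.695 m → arm 1.795 m, τ = 47.87 × 1.795 = 85.93 N·m clockwise.
Sandbag: 20.2 × 9.81 = 198.2 N down at 2.15 m → arm 0.25 m, τ = 198.2 × 0.25 = 49.55 N·m clockwise.
Weight: 44.5 × 9.81 = 436.5 N down at 1.41 m → arm 0.49 m, τ = 436.5 × 0.49 = 213.9 N·m counterclockwise.
Net moment of known loads = 78.42 N·m counterclockwise.
An unknown mass m at 5.56 m has arm 3.66 m; its moment is m·g·3.66 clockwise.
Balancing moments: m × 9.81 × 3.66 = 78.42, giving m = 78.42 / (9.81 × 3.66) = 2.18 kg.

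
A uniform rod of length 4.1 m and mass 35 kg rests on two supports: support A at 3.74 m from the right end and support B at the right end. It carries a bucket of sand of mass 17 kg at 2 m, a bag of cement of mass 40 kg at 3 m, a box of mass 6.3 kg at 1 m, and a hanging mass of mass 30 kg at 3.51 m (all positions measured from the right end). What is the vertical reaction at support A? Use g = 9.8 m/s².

About support B:
Beam weight: 35 × 9.8 = 343 N down at 2.05 m → arm 2.05 m, τ = 343 × 2.05 = 703.1 N·m counterclockwise.
Bucket of sand: 17 × 9.8 = 166.6 N down at 2 m → arm 2 m, τ = 166.6 × 2 = 333.2 N·m counterclockwise.
Bag of cement: 40 × 9.8 = 392 N down at 3 m → arm 3 m, τ = 392 × 3 = 1176 N·m counterclockwise.
Box: 6.3 × 9.8 = 61.74 N down at 1 m → arm 1 m, τ = 61.74 × 1 = 61.74 N·m counterclockwise.
Hanging mass: 30 × 9.8 = 294 N down at 3.51 m → arm 3.51 m, τ = 294 × 3.51 = 1032 N·m counterclockwise.
Net load moment about support B = 3306 N·m counterclockwise.
Reaction R at support A is upward at 3.74 m, arm 3.74 m → moment R × 3.74 clockwise.
Balancing moments: R × 3.74 = 3306, giving R = 884 N.

R_A ≈ 884 N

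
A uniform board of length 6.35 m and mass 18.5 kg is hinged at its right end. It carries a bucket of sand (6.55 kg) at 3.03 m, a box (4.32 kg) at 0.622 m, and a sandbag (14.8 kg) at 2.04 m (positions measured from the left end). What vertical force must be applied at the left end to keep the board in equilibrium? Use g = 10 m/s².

F ≈ 266 N

Taking torques about the right end:
Beam weight: 18.5 × 10 = 185 N down at 3.175 m → arm 3.175 m, τ = 185 × 3.175 = 587.4 N·m counterclockwise.
Bucket of sand: 6.55 × 10 = 65.5 N down at 3.03 m → arm 3.32 m, τ = 65.5 × 3.32 = 217.5 N·m counterclockwise.
Box: 4.32 × 10 = 43.2 N down at 0.622 m → arm 5.728 m, τ = 43.2 × 5.728 = 247.4 N·m counterclockwise.
Sandbag: 14.8 × 10 = 148 N down at 2.04 m → arm 4.31 m, τ = 148 × 4.31 = 637.9 N·m counterclockwise.
Net moment of the loads = 1690 N·m counterclockwise.
The upward force F acts at the left end, arm 6.35 m, giving F × 6.35 clockwise.
Στ = 0 ⇒ F × 6.35 = 1690 ⇒ F = 1690 / 6.35 = 266 N.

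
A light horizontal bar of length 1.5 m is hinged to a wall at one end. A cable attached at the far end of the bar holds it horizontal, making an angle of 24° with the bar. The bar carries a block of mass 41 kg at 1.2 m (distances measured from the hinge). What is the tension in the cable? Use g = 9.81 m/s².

Choose the hinge as the axis so the unknown hinge reaction has zero arm there.
Block: 41 × 9.81 = 402.2 N down at 1.2 m → arm 1.2 m, τ = 402.2 × 1.2 = 482.6 N·m clockwise.
Total clockwise load moment = 482.6 N·m.
The cable tension T acts at 1.5 m; only its component perpendicular to the bar, T sinθ, produces torque. sin 24° = 0.4067.
Στ = 0 ⇒ T × 1.5 × 0.4067 = 482.6 ⇒ T = 482.6 / 0.61 = 791 N.

T ≈ 791 N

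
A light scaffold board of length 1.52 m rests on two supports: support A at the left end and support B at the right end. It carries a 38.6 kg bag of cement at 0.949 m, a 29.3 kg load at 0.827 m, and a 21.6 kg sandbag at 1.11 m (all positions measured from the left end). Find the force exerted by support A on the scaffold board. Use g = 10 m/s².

R_A ≈ 337 N

Take moments about support B.
Bag of cement: 38.6 × 10 = 386 N down at 0.949 m → arm 0.571 m, τ = 386 × 0.571 = 220.4 N·m counterclockwise.
Load: 29.3 × 10 = 293 N down at 0.827 m → arm 0.693 m, τ = 293 × 0.693 = 203 N·m counterclockwise.
Sandbag: 21.6 × 10 = 216 N down at 1.11 m → arm 0.41 m, τ = 216 × 0.41 = 88.56 N·m counterclockwise.
Net load moment about support B = 512 N·m counterclockwise.
Reaction R at support A is upward at 0 m, arm 1.52 m → moment R × 1.52 clockwise.
Balancing moments: R × 1.52 = 512, giving R = 337 N.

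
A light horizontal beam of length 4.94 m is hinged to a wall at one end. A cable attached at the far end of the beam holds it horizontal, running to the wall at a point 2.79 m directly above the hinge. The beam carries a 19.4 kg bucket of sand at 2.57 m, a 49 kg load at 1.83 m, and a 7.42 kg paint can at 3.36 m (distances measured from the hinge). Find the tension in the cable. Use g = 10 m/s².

Taking torques about the hinge:
Bucket of sand: 19.4 × 10 = 194 N down at 2.57 m → arm 2.57 m, τ = 194 × 2.57 = 498.6 N·m clockwise.
Load: 49 × 10 = 490 N down at 1.83 m → arm 1.83 m, τ = 490 × 1.83 = 896.7 N·m clockwise.
Paint can: 7.42 × 10 = 74.2 N down at 3.36 m → arm 3.36 m, τ = 74.2 × 3.36 = 249.3 N·m clockwise.
Total clockwise load moment = 1645 N·m.
The cable tension T acts at 4.94 m; only its component perpendicular to the beam, T sinθ, produces torque. sinθ = h/√(h²+d²) = 2.79/√(2.79²+4.94²) = 0.4918.
Στ = 0 ⇒ T × 4.94 × 0.4918 = 1645 ⇒ T = 1645 / 2.429 = 677 N.

T ≈ 677 N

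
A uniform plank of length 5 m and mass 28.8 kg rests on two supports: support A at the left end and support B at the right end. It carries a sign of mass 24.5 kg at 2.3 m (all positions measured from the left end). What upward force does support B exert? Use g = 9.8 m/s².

Choose support A as the axis so its reaction then has zero moment arm.
Beam weight: 28.8 × 9.8 = 282.2 N down at 2.5 m → arm 2.5 m, τ = 282.2 × 2.5 = 705.5 N·m clockwise.
Sign: 24.5 × 9.8 = 240.1 N down at 2.3 m → arm 2.3 m, τ = 240.1 × 2.3 = 552.2 N·m clockwise.
Net load moment about support A = 1258 N·m clockwise.
Reaction R at support B is upward at 5 m, arm 5 m → moment R × 5 counterclockwise.
Στ = 0 ⇒ R × 5 = 1258 ⇒ R = 252 N.

R_B ≈ 252 N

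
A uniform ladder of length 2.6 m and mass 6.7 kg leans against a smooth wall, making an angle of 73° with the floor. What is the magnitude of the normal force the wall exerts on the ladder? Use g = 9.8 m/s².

N_wall ≈ 10 N

Choose the foot of the ladder as the axis so the floor normal and friction both act there and drop out.
Ladder weight 6.7×9.8 = 65.66 N acts at 1.3 m along the ladder; its horizontal arm is 1.3·cos73° = 0.3801 m → τ = 24.96 N·m clockwise.
Wall normal N acts horizontally at the top; its moment arm is the height L sinθ = 2.6·sin73° = 2.486 m, counterclockwise.
Balancing moments: N × 2.486 = 24.96, giving N = 10 N.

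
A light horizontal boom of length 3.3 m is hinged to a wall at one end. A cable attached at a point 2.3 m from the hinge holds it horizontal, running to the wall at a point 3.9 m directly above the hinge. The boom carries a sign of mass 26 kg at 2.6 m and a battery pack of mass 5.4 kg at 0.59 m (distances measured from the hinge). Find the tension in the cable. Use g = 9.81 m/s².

T ≈ 351 N

Sum moments about the hinge (the unknown hinge reaction has zero arm there).
Sign: 26 × 9.81 = 255.1 N down at 2.6 m → arm 2.6 m, τ = 255.1 × 2.6 = 663.3 N·m clockwise.
Battery pack: 5.4 × 9.81 = 52.97 N down at 0.59 m → arm 0.59 m, τ = 52.97 × 0.59 = 31.25 N·m clockwise.
Total clockwise load moment = 694.5 N·m.
The cable tension T acts at 2.3 m; only its component perpendicular to the boom, T sinθ, produces torque. sinθ = h/√(h²+d²) = 3.9/√(3.9²+2.3²) = 0.8614.
Balancing moments: T × 2.3 × 0.8614 = 694.5, giving T = 694.5 / 1.981 = 351 N.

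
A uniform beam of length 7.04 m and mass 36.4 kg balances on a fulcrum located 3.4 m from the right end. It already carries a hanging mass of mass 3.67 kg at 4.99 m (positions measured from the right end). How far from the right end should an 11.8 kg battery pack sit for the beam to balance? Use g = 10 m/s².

x ≈ 2.54 m from the right end

Take moments about the fulcrum (at 3.4 m from the right end).
Beam weight: 36.4 × 10 = 364 N down at 3.52 m → arm 0.12 m, τ = 364 × 0.12 = 43.68 N·m counterclockwise.
Hanging mass: 3.67 × 10 = 36.7 N down at 4.99 m → arm 1.59 m, τ = 36.7 × 1.59 = 58.35 N·m counterclockwise.
Net moment of existing loads = 102 N·m counterclockwise.
The battery pack weighs 11.8 × 10 = 118 N and must supply an equal clockwise moment, so its lever arm about the fulcrum is 102 / 118 = 0.864 m.
That puts it at 3.4 − 0.864 = 2.54 m from the right end.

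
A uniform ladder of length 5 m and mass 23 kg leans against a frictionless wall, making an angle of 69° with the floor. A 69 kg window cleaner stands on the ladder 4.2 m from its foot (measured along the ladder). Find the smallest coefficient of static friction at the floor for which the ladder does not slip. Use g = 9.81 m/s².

Choose the foot of the ladder as the axis so the floor normal and friction both act there and drop out.
Ladder weight 23×9.81 = 225.6 N acts at 2.5 m along the ladder; its horizontal arm is 2.5·cos69° = 0.8959 m → τ = 202.1 N·m clockwise.
Window cleaner: 69×9.81 = 676.9 N at 4.2 m → arm 1.505 m → τ = 1019 N·m clockwise.
Wall normal N acts horizontally at the top; its moment arm is the height L sinθ = 5·sin69° = 4.668 m, counterclockwise.
Balancing moments: N × 4.668 = 1221, giving N = 261.6 N.
ΣFx = 0 ⇒ f = N_wall = 261.6 N. ΣFy = 0 ⇒ N_floor = 902.5 N.
μ_min = f / N_floor = 261.6 / 902.5 = 0.29.

μ_min ≈ 0.29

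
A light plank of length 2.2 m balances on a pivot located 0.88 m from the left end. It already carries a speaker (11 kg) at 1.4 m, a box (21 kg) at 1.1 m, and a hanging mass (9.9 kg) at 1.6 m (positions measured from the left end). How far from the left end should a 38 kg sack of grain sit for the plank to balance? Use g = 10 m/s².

Choose the pivot (at 0.88 m from the left end) as the axis so the support reaction has zero arm there.
Speaker: 11 × 10 = 110 N down at 1.4 m → arm 0.52 m, τ = 110 × 0.52 = 57.2 N·m clockwise.
Box: 21 × 10 = 210 N down at 1.1 m → arm 0.22 m, τ = 210 × 0.22 = 46.2 N·m clockwise.
Hanging mass: 9.9 × 10 = 99 N down at 1.6 m → arm 0.72 m, τ = 99 × 0.72 = 71.28 N·m clockwise.
Net moment of existing loads = 174.7 N·m clockwise.
The sack of grain weighs 38 × 10 = 380 N and must supply an equal counterclockwise moment, so its lever arm about the pivot is 174.7 / 380 = 0.46 m.
That puts it at 0.88 − 0.46 = 0.42 m from the left end.

x ≈ 0.42 m from the left end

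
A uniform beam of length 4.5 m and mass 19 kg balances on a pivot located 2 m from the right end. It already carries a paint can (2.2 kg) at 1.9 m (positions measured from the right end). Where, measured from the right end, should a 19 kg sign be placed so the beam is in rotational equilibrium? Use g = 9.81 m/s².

Choose the pivot (at 2 m from the right end) as the axis so the support reaction has zero arm there.
Beam weight: 19 × 9.81 = 186.4 N down at 2.25 m → arm 0.25 m, τ = 186.4 × 0.25 = 46.6 N·m counterclockwise.
Paint can: 2.2 × 9.81 = 21.58 N down at 1.9 m → arm 0.1 m, τ = 21.58 × 0.1 = 2.158 N·m clockwise.
Net moment of existing loads = 44.44 N·m counterclockwise.
The sign weighs 19 × 9.81 = 186.4 N and must supply an equal clockwise moment, so its lever arm about the pivot is 44.44 / 186.4 = 0.238 m.
That puts it at 2 − 0.238 = 1.76 m from the right end.

x ≈ 1.76 m from the right end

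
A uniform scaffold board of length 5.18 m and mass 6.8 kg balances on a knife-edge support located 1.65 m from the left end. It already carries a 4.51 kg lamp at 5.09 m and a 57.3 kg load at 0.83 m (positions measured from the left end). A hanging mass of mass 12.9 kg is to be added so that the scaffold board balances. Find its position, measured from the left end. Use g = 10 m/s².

x ≈ 3.59 m from the left end

About the knife-edge support (at 1.65 m from the left end):
Beam weight: 6.8 × 10 = 68 N down at 2.59 m → arm 0.94 m, τ = 68 × 0.94 = 63.92 N·m clockwise.
Lamp: 4.51 × 10 = 45.1 N down at 5.09 m → arm 3.44 m, τ = 45.1 × 3.44 = 155.1 N·m clockwise.
Load: 57.3 × 10 = 573 N down at 0.83 m → arm 0.82 m, τ = 573 × 0.82 = 469.9 N·m counterclockwise.
Net moment of existing loads = 250.9 N·m counterclockwise.
The hanging mass weighs 12.9 × 10 = 129 N and must supply an equal clockwise moment, so its lever arm about the knife-edge support is 250.9 / 129 = 1.94 m.
That puts it at 1.65 + 1.94 = 3.59 m from the left end.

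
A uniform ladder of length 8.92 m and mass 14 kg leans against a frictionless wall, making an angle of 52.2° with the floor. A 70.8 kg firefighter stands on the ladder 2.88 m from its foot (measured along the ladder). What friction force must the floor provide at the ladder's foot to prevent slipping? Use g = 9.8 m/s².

f ≈ 227 N

Choose the foot of the ladder as the axis so the floor normal and friction both act there and drop out.
Ladder weight 14×9.8 = 137.2 N acts at 4.46 m along the ladder; its horizontal arm is 4.46·cos52.2° = 2.734 m → τ = 375.1 N·m clockwise.
Firefighter: 70.8×9.8 = 693.8 N at 2.88 m → arm 1.765 m → τ = 1225 N·m clockwise.
Wall normal N acts horizontally at the top; its moment arm is the height L sinθ = 8.92·sin52.2° = 7.048 m, counterclockwise.
Setting net torque to zero: N × 7.048 = 1600 → N = 227 N.
ΣFx = 0: friction at the foot balances the wall's push, so f = N_wall = 227 N.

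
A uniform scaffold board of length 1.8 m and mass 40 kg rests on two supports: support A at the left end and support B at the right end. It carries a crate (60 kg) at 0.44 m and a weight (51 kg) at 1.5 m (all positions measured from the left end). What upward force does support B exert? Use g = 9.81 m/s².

Choose support A as the axis so its reaction then has zero moment arm.
Beam weight: 40 × 9.81 = 392.4 N down at 0.9 m → arm 0.9 m, τ = 392.4 × 0.9 = 353.2 N·m clockwise.
Crate: 60 × 9.81 = 588.6 N down at 0.44 m → arm 0.44 m, τ = 588.6 × 0.44 = 259 N·m clockwise.
Weight: 51 × 9.81 = 500.3 N down at 1.5 m → arm 1.5 m, τ = 500.3 × 1.5 = 750.5 N·m clockwise.
Net load moment about support A = 1363 N·m clockwise.
Reaction R at support B is upward at 1.8 m, arm 1.8 m → moment R × 1.8 counterclockwise.
Balancing moments: R × 1.8 = 1363, giving R = 757 N.

R_B ≈ 757 N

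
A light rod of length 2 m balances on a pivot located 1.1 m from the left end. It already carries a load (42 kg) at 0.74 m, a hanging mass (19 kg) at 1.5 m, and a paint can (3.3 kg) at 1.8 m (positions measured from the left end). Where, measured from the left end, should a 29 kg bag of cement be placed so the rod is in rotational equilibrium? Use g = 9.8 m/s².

About the pivot (at 1.1 m from the left end):
Load: 42 × 9.8 = 411.6 N down at 0.74 m → arm 0.36 m, τ = 411.6 × 0.36 = 148.2 N·m counterclockwise.
Hanging mass: 19 × 9.8 = 186.2 N down at 1.5 m → arm 0.4 m, τ = 186.2 × 0.4 = 74.48 N·m clockwise.
Paint can: 3.3 × 9.8 = 32.34 N down at 1.8 m → arm 0.7 m, τ = 32.34 × 0.7 = 22.64 N·m clockwise.
Net moment of existing loads = 51.08 N·m counterclockwise.
The bag of cement weighs 29 × 9.8 = 284.2 N and must supply an equal clockwise moment, so its lever arm about the pivot is 51.08 / 284.2 = 0.18 m.
That puts it at 1.1 + 0.18 = 1.28 m from the left end.

x ≈ 1.28 m from the left end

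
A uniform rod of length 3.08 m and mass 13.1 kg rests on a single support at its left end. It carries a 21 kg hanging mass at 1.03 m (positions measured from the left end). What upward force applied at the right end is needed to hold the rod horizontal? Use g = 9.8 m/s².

F ≈ 133 N

Take moments about the left end.
Beam weight: 13.1 × 9.8 = 128.4 N down at 1.54 m → arm 1.54 m, τ = 128.4 × 1.54 = 197.7 N·m clockwise.
Hanging mass: 21 × 9.8 = 205.8 N down at 1.03 m → arm 1.03 m, τ = 205.8 × 1.03 = 212 N·m clockwise.
Net moment of the loads = 409.7 N·m clockwise.
The upward force F acts at the right end, arm 3.08 m, giving F × 3.08 counterclockwise.
Στ = 0 ⇒ F × 3.08 = 409.7 ⇒ F = 409.7 / 3.08 = 133 N.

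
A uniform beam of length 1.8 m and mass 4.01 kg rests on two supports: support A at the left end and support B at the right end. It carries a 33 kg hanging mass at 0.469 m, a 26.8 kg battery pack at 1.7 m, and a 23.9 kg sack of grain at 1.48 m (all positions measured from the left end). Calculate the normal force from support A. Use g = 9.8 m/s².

R_A ≈ 315 N

Taking torques about support B:
Beam weight: 4.01 × 9.8 = 39.3 N down at 0.9 m → arm 0.9 m, τ = 39.3 × 0.9 = 35.37 N·m counterclockwise.
Hanging mass: 33 × 9.8 = 323.4 N down at 0.469 m → arm 1.331 m, τ = 323.4 × 1.331 = 430.4 N·m counterclockwise.
Battery pack: 26.8 × 9.8 = 262.6 N down at 1.7 m → arm 0.1 m, τ = 262.6 × 0.1 = 26.26 N·m counterclockwise.
Sack of grain: 23.9 × 9.8 = 234.2 N down at 1.48 m → arm 0.32 m, τ = 234.2 × 0.32 = 74.94 N·m counterclockwise.
Net load moment about support B = 567 N·m counterclockwise.
Reaction R at support A is upward at 0 m, arm 1.8 m → moment R × 1.8 clockwise.
Στ = 0 ⇒ R × 1.8 = 567 ⇒ R = 315 N.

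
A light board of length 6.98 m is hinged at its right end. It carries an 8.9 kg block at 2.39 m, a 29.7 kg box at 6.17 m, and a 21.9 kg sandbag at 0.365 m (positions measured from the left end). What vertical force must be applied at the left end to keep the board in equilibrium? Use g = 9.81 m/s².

F ≈ 295 N

Take moments about the right end.
Block: 8.9 × 9.81 = 87.31 N down at 2.39 m → arm 4.59 m, τ = 87.31 × 4.59 = 400.8 N·m counterclockwise.
Box: 29.7 × 9.81 = 291.4 N down at 6.17 m → arm 0.81 m, τ = 291.4 × 0.81 = 236 N·m counterclockwise.
Sandbag: 21.9 × 9.81 = 214.8 N down at 0.365 m → arm 6.615 m, τ = 214.8 × 6.615 = 1421 N·m counterclockwise.
Net moment of the loads = 2058 N·m counterclockwise.
The upward force F acts at the left end, arm 6.98 m, giving F × 6.98 clockwise.
For rotational equilibrium, F × 6.98 = 2058, so F = 2058 / 6.98 = 295 N.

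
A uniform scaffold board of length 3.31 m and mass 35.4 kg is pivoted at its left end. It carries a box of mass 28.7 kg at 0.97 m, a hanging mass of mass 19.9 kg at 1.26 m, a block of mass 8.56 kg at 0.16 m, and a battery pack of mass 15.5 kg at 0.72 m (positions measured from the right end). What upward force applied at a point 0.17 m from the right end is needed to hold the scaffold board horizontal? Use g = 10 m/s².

Take moments about the left end.
Beam weight: 35.4 × 10 = 354 N down at 1.655 m → arm 1.655 m, τ = 354 × 1.655 = 585.9 N·m clockwise.
Box: 28.7 × 10 = 287 N down at 0.97 m → arm 2.34 m, τ = 287 × 2.34 = 671.6 N·m clockwise.
Hanging mass: 19.9 × 10 = 199 N down at 1.26 m → arm 2.05 m, τ = 199 × 2.05 = 407.9 N·m clockwise.
Block: 8.56 × 10 = 85.6 N down at 0.16 m → arm 3.15 m, τ = 85.6 × 3.15 = 269.6 N·m clockwise.
Battery pack: 15.5 × 10 = 155 N down at 0.72 m → arm 2.59 m, τ = 155 × 2.59 = 401.4 N·m clockwise.
Net moment of the loads = 2336 N·m clockwise.
The upward force F acts at a point 0.17 m from the right end, arm 3.14 m, giving F × 3.14 counterclockwise.
Balancing moments: F × 3.14 = 2336, giving F = 2336 / 3.14 = 744 N.

F ≈ 744 N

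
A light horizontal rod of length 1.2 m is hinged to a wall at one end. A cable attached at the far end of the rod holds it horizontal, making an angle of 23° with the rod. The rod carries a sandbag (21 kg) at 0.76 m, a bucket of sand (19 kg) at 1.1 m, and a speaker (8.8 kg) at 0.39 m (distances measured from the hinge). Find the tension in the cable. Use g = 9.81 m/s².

T ≈ 843 N

About the hinge:
Sandbag: 21 × 9.81 = 206 N down at 0.76 m → arm 0.76 m, τ = 206 × 0.76 = 156.6 N·m clockwise.
Bucket of sand: 19 × 9.81 = 186.4 N down at 1.1 m → arm 1.1 m, τ = 186.4 × 1.1 = 205 N·m clockwise.
Speaker: 8.8 × 9.81 = 86.33 N down at 0.39 m → arm 0.39 m, τ = 86.33 × 0.39 = 33.67 N·m clockwise.
Total clockwise load moment = 395.3 N·m.
The cable tension T acts at 1.2 m; only its component perpendicular to the rod, T sinθ, produces torque. sin 23° = 0.3907.
Balancing moments: T × 1.2 × 0.3907 = 395.3, giving T = 395.3 / 0.4688 = 843 N.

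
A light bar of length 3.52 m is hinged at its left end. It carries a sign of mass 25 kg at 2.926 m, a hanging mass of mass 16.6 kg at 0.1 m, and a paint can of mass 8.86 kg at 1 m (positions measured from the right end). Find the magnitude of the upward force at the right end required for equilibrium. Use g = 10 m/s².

About the left end:
Sign: 25 × 10 = 250 N down at 2.926 m → arm 0.594 m, τ = 250 × 0.594 = 148.5 N·m clockwise.
Hanging mass: 16.6 × 10 = 166 N down at 0.1 m → arm 3.42 m, τ = 166 × 3.42 = 567.7 N·m clockwise.
Paint can: 8.86 × 10 = 88.6 N down at 1 m → arm 2.52 m, τ = 88.6 × 2.52 = 223.3 N·m clockwise.
Net moment of the loads = 939.5 N·m clockwise.
The upward force F acts at the right end, arm 3.52 m, giving F × 3.52 counterclockwise.
Setting net torque to zero: F × 3.52 = 939.5 → F = 939.5 / 3.52 = 267 N.

F ≈ 267 N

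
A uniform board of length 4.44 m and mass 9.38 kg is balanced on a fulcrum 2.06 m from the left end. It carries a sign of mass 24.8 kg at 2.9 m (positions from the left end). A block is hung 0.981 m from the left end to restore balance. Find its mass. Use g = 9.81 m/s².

Take moments about the fulcrum (at 2.06 m from the left end).
Beam weight: 9.38 × 9.81 = 92.02 N down at 2.22 m → arm 0.16 m, τ = 92.02 × 0.16 = 14.72 N·m clockwise.
Sign: 24.8 × 9.81 = 243.3 N down at 2.9 m → arm 0.84 m, τ = 243.3 × 0.84 = 204.4 N·m clockwise.
Net moment of known loads = 219.1 N·m clockwise.
An unknown mass m at 0.981 m has arm 1.079 m; its moment is m·g·1.079 counterclockwise.
Στ = 0 ⇒ m × 9.81 × 1.079 = 219.1 ⇒ m = 219.1 / (9.81 × 1.079) = 20.7 kg.

m ≈ 20.7 kg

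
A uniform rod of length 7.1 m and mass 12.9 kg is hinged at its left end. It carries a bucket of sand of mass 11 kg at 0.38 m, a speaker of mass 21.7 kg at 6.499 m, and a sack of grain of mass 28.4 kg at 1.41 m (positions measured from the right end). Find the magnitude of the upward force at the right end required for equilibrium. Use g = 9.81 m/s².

F ≈ 407 N

Take moments about the left end.
Beam weight: 12.9 × 9.81 = 126.5 N down at 3.55 m → arm 3.55 m, τ = 126.5 × 3.55 = 449.1 N·m clockwise.
Bucket of sand: 11 × 9.81 = 107.9 N down at 0.38 m → arm 6.72 m, τ = 107.9 × 6.72 = 725.1 N·m clockwise.
Speaker: 21.7 × 9.81 = 212.9 N down at 6.499 m → arm 0.601 m, τ = 212.9 × 0.601 = 128 N·m clockwise.
Sack of grain: 28.4 × 9.81 = 278.6 N down at 1.41 m → arm 5.69 m, τ = 278.6 × 5.69 = 1585 N·m clockwise.
Net moment of the loads = 2887 N·m clockwise.
The upward force F acts at the right end, arm 7.1 m, giving F × 7.1 counterclockwise.
Setting net torque to zero: F × 7.1 = 2887 → F = 2887 / 7.1 = 407 N.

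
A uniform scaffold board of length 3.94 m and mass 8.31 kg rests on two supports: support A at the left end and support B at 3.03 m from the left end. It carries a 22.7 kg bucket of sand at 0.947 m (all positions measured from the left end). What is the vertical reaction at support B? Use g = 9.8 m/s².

R_B ≈ 122 N

Choose support A as the axis so its reaction then has zero moment arm.
Beam weight: 8.31 × 9.8 = 81.44 N down at 1.97 m → arm 1.97 m, τ = 81.44 × 1.97 = 160.4 N·m clockwise.
Bucket of sand: 22.7 × 9.8 = 222.5 N down at 0.947 m → arm 0.947 m, τ = 222.5 × 0.947 = 210.7 N·m clockwise.
Net load moment about support A = 371.1 N·m clockwise.
Reaction R at support B is upward at 3.03 m, arm 3.03 m → moment R × 3.03 counterclockwise.
For rotational equilibrium, R × 3.03 = 371.1, so R = 122 N.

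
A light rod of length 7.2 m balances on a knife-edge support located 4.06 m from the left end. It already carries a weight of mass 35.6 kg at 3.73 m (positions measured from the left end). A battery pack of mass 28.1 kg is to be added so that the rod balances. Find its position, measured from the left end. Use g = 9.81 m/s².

x ≈ 4.48 m from the left end

Sum moments about the knife-edge support (at 4.06 m from the left end) (the support reaction has zero arm there).
Weight: 35.6 × 9.81 = 349.2 N down at 3.73 m → arm 0.33 m, τ = 349.2 × 0.33 = 115.2 N·m counterclockwise.
Net moment of existing loads = 115.2 N·m counterclockwise.
The battery pack weighs 28.1 × 9.81 = 275.7 N and must supply an equal clockwise moment, so its lever arm about the knife-edge support is 115.2 / 275.7 = 0.418 m.
That puts it at 4.06 + 0.418 = 4.48 m from the left end.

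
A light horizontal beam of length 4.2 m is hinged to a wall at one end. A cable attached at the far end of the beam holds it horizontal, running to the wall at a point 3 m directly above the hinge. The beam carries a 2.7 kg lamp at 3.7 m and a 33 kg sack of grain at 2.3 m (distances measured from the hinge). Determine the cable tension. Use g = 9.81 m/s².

Sum moments about the hinge (the unknown hinge reaction has zero arm there).
Lamp: 2.7 × 9.81 = 26.49 N down at 3.7 m → arm 3.7 m, τ = 26.49 × 3.7 = 98.01 N·m clockwise.
Sack of grain: 33 × 9.81 = 323.7 N down at 2.3 m → arm 2.3 m, τ = 323.7 × 2.3 = 744.5 N·m clockwise.
Total clockwise load moment = 842.5 N·m.
The cable tension T acts at 4.2 m; only its component perpendicular to the beam, T sinθ, produces torque. sinθ = h/√(h²+d²) = 3/√(3²+4.2²) = 0.5812.
For rotational equilibrium, T × 4.2 × 0.5812 = 842.5, so T = 842.5 / 2.441 = 345 N.

T ≈ 345 N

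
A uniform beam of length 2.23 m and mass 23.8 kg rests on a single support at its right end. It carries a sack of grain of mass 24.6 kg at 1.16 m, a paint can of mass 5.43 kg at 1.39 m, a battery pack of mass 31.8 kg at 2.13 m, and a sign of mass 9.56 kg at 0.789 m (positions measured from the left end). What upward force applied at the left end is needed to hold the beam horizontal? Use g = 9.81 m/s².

F ≈ 327 N

Take moments about the right end.
Beam weight: 23.8 × 9.81 = 233.5 N down at 1.115 m → arm 1.115 m, τ = 233.5 × 1.115 = 260.4 N·m counterclockwise.
Sack of grain: 24.6 × 9.81 = 241.3 N down at 1.16 m → arm 1.07 m, τ = 241.3 × 1.07 = 258.2 N·m counterclockwise.
Paint can: 5.43 × 9.81 = 53.27 N down at 1.39 m → arm 0.84 m, τ = 53.27 × 0.84 = 44.75 N·m counterclockwise.
Battery pack: 31.8 × 9.81 = 312 N down at 2.13 m → arm 0.1 m, τ = 312 × 0.1 = 31.2 N·m counterclockwise.
Sign: 9.56 × 9.81 = 93.78 N down at 0.789 m → arm 1.441 m, τ = 93.78 × 1.441 = 135.1 N·m counterclockwise.
Net moment of the loads = 729.6 N·m counterclockwise.
The upward force F acts at the left end, arm 2.23 m, giving F × 2.23 clockwise.
Στ = 0 ⇒ F × 2.23 = 729.6 ⇒ F = 729.6 / 2.23 = 327 N.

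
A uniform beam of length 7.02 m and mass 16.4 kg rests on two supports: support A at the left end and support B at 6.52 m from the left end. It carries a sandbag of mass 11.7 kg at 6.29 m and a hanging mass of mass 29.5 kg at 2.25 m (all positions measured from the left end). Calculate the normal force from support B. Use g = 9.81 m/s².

R_B ≈ 297 N

Taking torques about support A:
Beam weight: 16.4 × 9.81 = 160.9 N down at 3.51 m → arm 3.51 m, τ = 160.9 × 3.51 = 564.8 N·m clockwise.
Sandbag: 11.7 × 9.81 = 114.8 N down at 6.29 m → arm 6.29 m, τ = 114.8 × 6.29 = 722.1 N·m clockwise.
Hanging mass: 29.5 × 9.81 = 289.4 N down at 2.25 m → arm 2.25 m, τ = 289.4 × 2.25 = 651.1 N·m clockwise.
Net load moment about support A = 1938 N·m clockwise.
Reaction R at support B is upward at 6.52 m, arm 6.52 m → moment R × 6.52 counterclockwise.
Balancing moments: R × 6.52 = 1938, giving R = 297 N.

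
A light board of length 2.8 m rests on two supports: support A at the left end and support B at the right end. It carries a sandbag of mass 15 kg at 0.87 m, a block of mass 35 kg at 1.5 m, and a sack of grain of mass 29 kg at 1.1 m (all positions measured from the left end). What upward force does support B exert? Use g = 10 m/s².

About support A:
Sandbag: 15 × 10 = 150 N down at 0.87 m → arm 0.87 m, τ = 150 × 0.87 = 130.5 N·m clockwise.
Block: 35 × 10 = 350 N down at 1.5 m → arm 1.5 m, τ = 350 × 1.5 = 525 N·m clockwise.
Sack of grain: 29 × 10 = 290 N down at 1.1 m → arm 1.1 m, τ = 290 × 1.1 = 319 N·m clockwise.
Net load moment about support A = 974.5 N·m clockwise.
Reaction R at support B is upward at 2.8 m, arm 2.8 m → moment R × 2.8 counterclockwise.
Στ = 0 ⇒ R × 2.8 = 974.5 ⇒ R = 348 N.

R_B ≈ 348 N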